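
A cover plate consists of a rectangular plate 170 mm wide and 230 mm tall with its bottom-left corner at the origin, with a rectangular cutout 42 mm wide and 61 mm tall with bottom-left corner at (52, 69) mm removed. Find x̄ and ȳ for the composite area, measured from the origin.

plate: A = 170 × 230 = 39100.00, centroid at (85.00, 115.00).
hole: A = −(42 × 61) = -2562.00, centroid at (73.00, 99.50).
ΣA = 36538.00 mm², ΣAx̄ = 3136474.00 mm³, ΣAȳ = 4241581.00 mm³.
x̄ = 3136474.00/36538.00 = 85.84 mm; ȳ = 4241581.00/36538.00 = 116.09 mm.

x̄ = 85.84 mm, ȳ = 116.09 mm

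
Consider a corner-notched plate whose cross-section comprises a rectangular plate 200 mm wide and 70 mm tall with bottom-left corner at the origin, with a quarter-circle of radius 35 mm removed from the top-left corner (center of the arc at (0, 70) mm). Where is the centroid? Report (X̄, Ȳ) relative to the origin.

plate: A = 200 × 70 = 14000.00, centroid at (100.00, 35.00).
removed quarter-circle: A = −¼π·35² = -962.11, centroid at (14.85, 55.15).
ΣA = 13037.89 mm²
ΣAX̄ = (14000.00)(100.00) + (-962.11)(14.85) = 1385708.33 mm³
ΣAȲ = (14000.00)(35.00) + (-962.11)(55.15) = 436943.77 mm³
X̄ = 1385708.33 / 13037.89 = 106.28 mm
Ȳ = 436943.77 / 13037.89 = 33.51 mm

X̄ = 106.28 mm, Ȳ = 33.51 mm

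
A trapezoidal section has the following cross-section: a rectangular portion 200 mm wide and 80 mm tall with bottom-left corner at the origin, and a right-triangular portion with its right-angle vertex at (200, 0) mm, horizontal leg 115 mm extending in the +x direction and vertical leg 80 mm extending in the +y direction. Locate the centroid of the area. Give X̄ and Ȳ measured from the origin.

X̄ = 130.89 mm, Ȳ = 37.02 mm

rectangular portion: A = 200 × 80 = 16000.00, centroid at (100.00, 40.00).
triangular portion: A = ½·115·80 = 4600.00, centroid at (238.33, 26.67).
ΣA = 20600.00 mm²
ΣAX̄ = (16000.00)(100.00) + (4600.00)(238.33) = 2696333.33 mm³
ΣAȲ = (16000.00)(40.00) + (4600.00)(26.67) = 762666.67 mm³
X̄ = 2696333.33 / 20600.00 = 130.89 mm
Ȳ = 762666.67 / 20600.00 = 37.02 mm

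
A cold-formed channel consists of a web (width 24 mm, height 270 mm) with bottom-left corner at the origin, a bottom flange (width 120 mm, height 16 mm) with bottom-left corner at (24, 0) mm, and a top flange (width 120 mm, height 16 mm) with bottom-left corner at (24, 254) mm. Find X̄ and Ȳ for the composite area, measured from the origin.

X̄ = 38.79 mm, Ȳ = 135.00 mm

Part | A | x̄ᵢ | ȳᵢ | A·x̄ᵢ | A·ȳᵢ
web | 6480.00 | 12.00 | 135.00 | 77760.00 | 874800.00
bottom flange | 1920.00 | 84.00 | 8.00 | 161280.00 | 15360.00
top flange | 1920.00 | 84.00 | 262.00 | 161280.00 | 503040.00
Σ | 10320.00 |  |  | 400320.00 | 1393200.00
X̄ = 400320.00 / 10320.00 = 38.79 mm
Ȳ = 1393200.00 / 10320.00 = 135.00 mm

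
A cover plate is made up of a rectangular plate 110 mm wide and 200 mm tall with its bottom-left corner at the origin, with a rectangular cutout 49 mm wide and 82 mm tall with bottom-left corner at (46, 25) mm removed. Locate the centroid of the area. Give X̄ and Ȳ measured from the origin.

plate: A = 110 × 200 = 22000.00, centroid at (55.00, 100.00).
hole: A = −(49 × 82) = -4018.00, centroid at (70.50, 66.00).
ΣA = 17982.00 mm²
ΣAX̄ = (22000.00)(55.00) + (-4018.00)(70.50) = 926731.00 mm³
ΣAȲ = (22000.00)(100.00) + (-4018.00)(66.00) = 1934812.00 mm³
X̄ = 926731.00 / 17982.00 = 51.54 mm
Ȳ = 1934812.00 / 17982.00 = 107.60 mm

X̄ = 51.54 mm, Ȳ = 107.60 mm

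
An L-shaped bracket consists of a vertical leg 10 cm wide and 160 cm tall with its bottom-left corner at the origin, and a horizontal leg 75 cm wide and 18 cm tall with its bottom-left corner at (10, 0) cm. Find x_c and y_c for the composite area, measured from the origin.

x_c = 24.45 cm, y_c = 47.51 cm

vertical leg: A = 10 × 160 = 1600.00, centroid at (5.00, 80.00).
horizontal leg: A = 75 × 18 = 1350.00, centroid at (47.50, 9.00).
ΣA = 2950.00 cm²
ΣAx_c = (1600.00)(5.00) + (1350.00)(47.50) = 72125.00 cm³
ΣAy_c = (1600.00)(80.00) + (1350.00)(9.00) = 140150.00 cm³
x_c = 72125.00 / 2950.00 = 24.45 cm
y_c = 140150.00 / 2950.00 = 47.51 cm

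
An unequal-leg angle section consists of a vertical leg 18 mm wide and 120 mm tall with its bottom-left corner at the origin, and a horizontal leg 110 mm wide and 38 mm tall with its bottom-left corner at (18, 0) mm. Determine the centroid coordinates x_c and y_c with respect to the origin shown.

Part | A | x̄ᵢ | ȳᵢ | A·x̄ᵢ | A·ȳᵢ
vertical leg | 2160.00 | 9.00 | 60.00 | 19440.00 | 129600.00
horizontal leg | 4180.00 | 73.00 | 19.00 | 305140.00 | 79420.00
Σ | 6340.00 |  |  | 324580.00 | 209020.00
x_c = 324580.00 / 6340.00 = 51.20 mm
y_c = 209020.00 / 6340.00 = 32.97 mm

x_c = 51.20 mm, y_c = 32.97 mm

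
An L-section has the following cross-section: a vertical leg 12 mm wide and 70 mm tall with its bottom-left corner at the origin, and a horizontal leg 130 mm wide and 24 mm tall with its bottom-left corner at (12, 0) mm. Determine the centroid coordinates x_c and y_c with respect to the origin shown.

x_c = 61.94 mm, y_c = 16.88 mm

vertical leg: A = 12 × 70 = 840.00, centroid at (6.00, 35.00).
horizontal leg: A = 130 × 24 = 3120.00, centroid at (77.00, 12.00).
ΣA = 3960.00 mm², ΣAx_c = 245280.00 mm³, ΣAy_c = 66840.00 mm³.
x_c = 245280.00/3960.00 = 61.94 mm; y_c = 66840.00/3960.00 = 16.88 mm.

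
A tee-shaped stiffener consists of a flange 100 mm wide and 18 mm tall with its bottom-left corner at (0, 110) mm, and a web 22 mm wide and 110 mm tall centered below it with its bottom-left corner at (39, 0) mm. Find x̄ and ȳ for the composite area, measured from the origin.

Part | A | x̄ᵢ | ȳᵢ | A·x̄ᵢ | A·ȳᵢ
web | 2420.00 | 50.00 | 55.00 | 121000.00 | 133100.00
flange | 1800.00 | 50.00 | 119.00 | 90000.00 | 214200.00
Σ | 4220.00 |  |  | 211000.00 | 347300.00
x̄ = 211000.00 / 4220.00 = 50.00 mm
ȳ = 347300.00 / 4220.00 = 82.30 mm

x̄ = 50.00 mm, ȳ = 82.30 mm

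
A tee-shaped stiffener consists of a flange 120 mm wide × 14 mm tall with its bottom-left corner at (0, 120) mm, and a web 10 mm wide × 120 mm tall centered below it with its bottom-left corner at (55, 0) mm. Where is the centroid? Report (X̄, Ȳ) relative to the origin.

X̄ = 60.00 mm, Ȳ = 99.08 mm

Part | A | x̄ᵢ | ȳᵢ | A·x̄ᵢ | A·ȳᵢ
web | 1200.00 | 60.00 | 60.00 | 72000.00 | 72000.00
flange | 1680.00 | 60.00 | 127.00 | 100800.00 | 213360.00
Σ | 2880.00 |  |  | 172800.00 | 285360.00
X̄ = 172800.00 / 2880.00 = 60.00 mm
Ȳ = 285360.00 / 2880.00 = 99.08 mm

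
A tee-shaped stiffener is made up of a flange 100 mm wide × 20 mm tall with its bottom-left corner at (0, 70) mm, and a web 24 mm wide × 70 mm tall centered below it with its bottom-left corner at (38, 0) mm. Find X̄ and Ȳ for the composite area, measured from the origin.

X̄ = 50.00 mm, Ȳ = 59.46 mm

Part | A | x̄ᵢ | ȳᵢ | A·x̄ᵢ | A·ȳᵢ
web | 1680.00 | 50.00 | 35.00 | 84000.00 | 58800.00
flange | 2000.00 | 50.00 | 80.00 | 100000.00 | 160000.00
Σ | 3680.00 |  |  | 184000.00 | 218800.00
X̄ = 184000.00 / 3680.00 = 50.00 mm
Ȳ = 218800.00 / 3680.00 = 59.46 mm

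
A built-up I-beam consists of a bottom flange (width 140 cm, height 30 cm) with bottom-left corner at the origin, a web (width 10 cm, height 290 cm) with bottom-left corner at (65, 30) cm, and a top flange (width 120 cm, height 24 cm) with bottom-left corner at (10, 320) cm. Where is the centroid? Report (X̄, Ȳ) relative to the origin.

bottom flange: A = 140 × 30 = 4200.00, centroid at (70.00, 15.00).
web: A = 10 × 290 = 2900.00, centroid at (70.00, 175.00).
top flange: A = 120 × 24 = 2880.00, centroid at (70.00, 332.00).
ΣA = 9980.00 cm²
ΣAX̄ = (4200.00)(70.00) + (2900.00)(70.00) + (2880.00)(70.00) = 698600.00 cm³
ΣAȲ = (4200.00)(15.00) + (2900.00)(175.00) + (2880.00)(332.00) = 1526660.00 cm³
X̄ = 698600.00 / 9980.00 = 70.00 cm
Ȳ = 1526660.00 / 9980.00 = 152.97 cm

X̄ = 70.00 cm, Ȳ = 152.97 cm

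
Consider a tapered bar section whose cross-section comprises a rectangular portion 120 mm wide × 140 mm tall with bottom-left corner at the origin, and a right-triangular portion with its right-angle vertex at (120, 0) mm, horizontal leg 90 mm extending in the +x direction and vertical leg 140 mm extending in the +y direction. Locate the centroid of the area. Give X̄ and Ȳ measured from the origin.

X̄ = 84.55 mm, Ȳ = 63.64 mm

Part | A | x̄ᵢ | ȳᵢ | A·x̄ᵢ | A·ȳᵢ
rectangular portion | 16800.00 | 60.00 | 70.00 | 1008000.00 | 1176000.00
triangular portion | 6300.00 | 150.00 | 46.67 | 945000.00 | 294000.00
Σ | 23100.00 |  |  | 1953000.00 | 1470000.00
X̄ = 1953000.00 / 23100.00 = 84.55 mm
Ȳ = 1470000.00 / 23100.00 = 63.64 mm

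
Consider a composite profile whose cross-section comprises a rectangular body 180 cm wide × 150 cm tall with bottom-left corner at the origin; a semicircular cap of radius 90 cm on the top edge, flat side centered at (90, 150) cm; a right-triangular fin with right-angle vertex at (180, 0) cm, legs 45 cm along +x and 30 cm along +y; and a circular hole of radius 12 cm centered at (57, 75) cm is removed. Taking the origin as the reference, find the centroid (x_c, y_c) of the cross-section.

x_c = 92.15 cm, y_c = 109.96 cm

rectangular body: A = 180 × 150 = 27000.00, centroid at (90.00, 75.00).
semicircular top: A = ½π·90² = 12723.45, centroid at (90.00, 188.20).
triangular fin: A = ½·45·30 = 675.00, centroid at (195.00, 10.00).
hole: A = −π·12² = -452.39, centroid at (57.00, 75.00).
ΣA = 39946.06 cm², ΣAx_c = 3680949.33 cm³, ΣAy_c = 4392338.34 cm³.
x_c = 3680949.33/39946.06 = 92.15 cm; y_c = 4392338.34/39946.06 = 109.96 cm.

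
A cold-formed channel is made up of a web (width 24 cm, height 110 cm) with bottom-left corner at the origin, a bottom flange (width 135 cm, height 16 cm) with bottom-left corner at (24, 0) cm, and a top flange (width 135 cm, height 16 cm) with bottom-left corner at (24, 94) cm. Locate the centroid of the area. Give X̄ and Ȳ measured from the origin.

web: A = 24 × 110 = 2640.00, centroid at (12.00, 55.00).
bottom flange: A = 135 × 16 = 2160.00, centroid at (91.50, 8.00).
top flange: A = 135 × 16 = 2160.00, centroid at (91.50, 102.00).
ΣA = 6960.00 cm², ΣAX̄ = 426960.00 cm³, ΣAȲ = 382800.00 cm³.
X̄ = 426960.00/6960.00 = 61.34 cm; Ȳ = 382800.00/6960.00 = 55.00 cm.

X̄ = 61.34 cm, Ȳ = 55.00 cm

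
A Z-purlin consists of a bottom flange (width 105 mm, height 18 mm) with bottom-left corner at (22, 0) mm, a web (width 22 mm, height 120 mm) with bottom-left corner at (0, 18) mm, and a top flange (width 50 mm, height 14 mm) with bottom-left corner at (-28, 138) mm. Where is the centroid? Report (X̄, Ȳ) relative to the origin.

Part | A | x̄ᵢ | ȳᵢ | A·x̄ᵢ | A·ȳᵢ
bottom flange | 1890.00 | 74.50 | 9.00 | 140805.00 | 17010.00
web | 2640.00 | 11.00 | 78.00 | 29040.00 | 205920.00
top flange | 700.00 | -3.00 | 145.00 | -2100.00 | 101500.00
Σ | 5230.00 |  |  | 167745.00 | 324430.00
X̄ = 167745.00 / 5230.00 = 32.07 mm
Ȳ = 324430.00 / 5230.00 = 62.03 mm

X̄ = 32.07 mm, Ȳ = 62.03 mm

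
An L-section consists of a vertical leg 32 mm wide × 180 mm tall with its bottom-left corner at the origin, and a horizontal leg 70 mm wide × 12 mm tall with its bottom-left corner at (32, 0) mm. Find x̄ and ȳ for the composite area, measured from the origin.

vertical leg: A = 32 × 180 = 5760.00, centroid at (16.00, 90.00).
horizontal leg: A = 70 × 12 = 840.00, centroid at (67.00, 6.00).
ΣA = 6600.00 mm²
ΣAx̄ = (5760.00)(16.00) + (840.00)(67.00) = 148440.00 mm³
ΣAȳ = (5760.00)(90.00) + (840.00)(6.00) = 523440.00 mm³
x̄ = 148440.00 / 6600.00 = 22.49 mm
ȳ = 523440.00 / 6600.00 = 79.31 mm

x̄ = 22.49 mm, ȳ = 79.31 mm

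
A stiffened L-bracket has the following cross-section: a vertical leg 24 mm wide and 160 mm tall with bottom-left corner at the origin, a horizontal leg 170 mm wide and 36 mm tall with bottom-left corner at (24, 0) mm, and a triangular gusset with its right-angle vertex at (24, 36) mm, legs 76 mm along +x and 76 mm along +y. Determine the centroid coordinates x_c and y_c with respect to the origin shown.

x_c = 66.60 mm, y_c = 46.27 mm

vertical leg: A = 24 × 160 = 3840.00, centroid at (12.00, 80.00).
horizontal leg: A = 170 × 36 = 6120.00, centroid at (109.00, 18.00).
gusset: A = ½·76·76 = 2888.00, centroid at (49.33, 61.33).
ΣA = 12848.00 mm², ΣAx_c = 855634.67 mm³, ΣAy_c = 594490.67 mm³.
x_c = 855634.67/12848.00 = 66.60 mm; y_c = 594490.67/12848.00 = 46.27 mm.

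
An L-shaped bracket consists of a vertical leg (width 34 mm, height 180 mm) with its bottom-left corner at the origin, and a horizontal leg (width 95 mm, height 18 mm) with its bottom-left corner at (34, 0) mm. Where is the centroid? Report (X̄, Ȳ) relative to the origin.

X̄ = 31.09 mm, Ȳ = 72.31 mm

vertical leg: A = 34 × 180 = 6120.00, centroid at (17.00, 90.00).
horizontal leg: A = 95 × 18 = 1710.00, centroid at (81.50, 9.00).
ΣA = 7830.00 mm², ΣAX̄ = 243405.00 mm³, ΣAȲ = 566190.00 mm³.
X̄ = 243405.00/7830.00 = 31.09 mm; Ȳ = 566190.00/7830.00 = 72.31 mm.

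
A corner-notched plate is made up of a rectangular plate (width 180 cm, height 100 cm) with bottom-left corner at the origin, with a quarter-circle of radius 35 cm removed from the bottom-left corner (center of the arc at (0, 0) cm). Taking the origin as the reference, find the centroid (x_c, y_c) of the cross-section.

Part | A | x̄ᵢ | ȳᵢ | A·x̄ᵢ | A·ȳᵢ
plate | 18000.00 | 90.00 | 50.00 | 1620000.00 | 900000.00
removed quarter-circle | -962.11 | 14.85 | 14.85 | -14291.67 | -14291.67
Σ | 17037.89 |  |  | 1605708.33 | 885708.33
x_c = 1605708.33 / 17037.89 = 94.24 cm
y_c = 885708.33 / 17037.89 = 51.98 cm

x_c = 94.24 cm, y_c = 51.98 cm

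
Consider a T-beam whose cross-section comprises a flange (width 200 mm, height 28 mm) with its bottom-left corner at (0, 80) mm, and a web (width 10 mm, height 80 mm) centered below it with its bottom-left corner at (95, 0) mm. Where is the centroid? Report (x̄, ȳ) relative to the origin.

web: A = 10 × 80 = 800.00, centroid at (100.00, 40.00).
flange: A = 200 × 28 = 5600.00, centroid at (100.00, 94.00).
ΣA = 6400.00 mm², ΣAx̄ = 640000.00 mm³, ΣAȳ = 558400.00 mm³.
x̄ = 640000.00/6400.00 = 100.00 mm; ȳ = 558400.00/6400.00 = 87.25 mm.

x̄ = 100.00 mm, ȳ = 87.25 mm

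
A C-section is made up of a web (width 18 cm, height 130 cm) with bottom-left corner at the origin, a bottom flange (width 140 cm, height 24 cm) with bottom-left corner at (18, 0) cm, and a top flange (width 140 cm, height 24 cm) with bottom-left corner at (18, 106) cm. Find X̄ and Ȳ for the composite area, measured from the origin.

X̄ = 67.60 cm, Ȳ = 65.00 cm

web: A = 18 × 130 = 2340.00, centroid at (9.00, 65.00).
bottom flange: A = 140 × 24 = 3360.00, centroid at (88.00, 12.00).
top flange: A = 140 × 24 = 3360.00, centroid at (88.00, 118.00).
ΣA = 9060.00 cm², ΣAX̄ = 612420.00 cm³, ΣAȲ = 588900.00 cm³.
X̄ = 612420.00/9060.00 = 67.60 cm; Ȳ = 588900.00/9060.00 = 65.00 cm.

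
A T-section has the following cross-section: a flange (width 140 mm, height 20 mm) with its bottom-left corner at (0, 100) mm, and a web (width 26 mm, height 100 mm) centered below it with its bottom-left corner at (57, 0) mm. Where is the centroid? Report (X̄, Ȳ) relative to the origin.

Part | A | x̄ᵢ | ȳᵢ | A·x̄ᵢ | A·ȳᵢ
web | 2600.00 | 70.00 | 50.00 | 182000.00 | 130000.00
flange | 2800.00 | 70.00 | 110.00 | 196000.00 | 308000.00
Σ | 5400.00 |  |  | 378000.00 | 438000.00
X̄ = 378000.00 / 5400.00 = 70.00 mm
Ȳ = 438000.00 / 5400.00 = 81.11 mm

X̄ = 70.00 mm, Ȳ = 81.11 mm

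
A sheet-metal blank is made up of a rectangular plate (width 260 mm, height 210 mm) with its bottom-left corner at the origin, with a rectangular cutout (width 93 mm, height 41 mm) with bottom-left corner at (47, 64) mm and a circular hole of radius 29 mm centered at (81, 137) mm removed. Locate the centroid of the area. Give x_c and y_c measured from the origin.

x_c = 135.58 mm, y_c = 104.87 mm

Part | A | x̄ᵢ | ȳᵢ | A·x̄ᵢ | A·ȳᵢ
plate | 54600.00 | 130.00 | 105.00 | 7098000.00 | 5733000.00
hole 1 | -3813.00 | 93.50 | 84.50 | -356515.50 | -322198.50
hole 2 | -2642.08 | 81.00 | 137.00 | -214008.43 | -361964.88
Σ | 48144.92 |  |  | 6527476.07 | 5048836.62
x_c = 6527476.07 / 48144.92 = 135.58 mm
y_c = 5048836.62 / 48144.92 = 104.87 mm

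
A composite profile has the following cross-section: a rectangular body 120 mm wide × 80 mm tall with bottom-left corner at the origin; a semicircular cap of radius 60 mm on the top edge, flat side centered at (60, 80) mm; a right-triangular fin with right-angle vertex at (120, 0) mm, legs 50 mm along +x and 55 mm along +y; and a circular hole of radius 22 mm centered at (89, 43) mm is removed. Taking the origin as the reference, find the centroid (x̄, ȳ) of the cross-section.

rectangular body: A = 120 × 80 = 9600.00, centroid at (60.00, 40.00).
semicircular top: A = ½π·60² = 5654.87, centroid at (60.00, 105.46).
triangular fin: A = ½·50·55 = 1375.00, centroid at (136.67, 18.33).
hole: A = −π·22² = -1520.53, centroid at (89.00, 43.00).
ΣA = 15109.34 mm², ΣAx̄ = 967881.43 mm³, ΣAȳ = 940214.85 mm³.
x̄ = 967881.43/15109.34 = 64.06 mm; ȳ = 940214.85/15109.34 = 62.23 mm.

x̄ = 64.06 mm, ȳ = 62.23 mm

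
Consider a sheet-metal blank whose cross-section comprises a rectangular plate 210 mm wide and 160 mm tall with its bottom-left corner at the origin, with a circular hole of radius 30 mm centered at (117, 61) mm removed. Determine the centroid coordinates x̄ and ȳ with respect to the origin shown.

Part | A | x̄ᵢ | ȳᵢ | A·x̄ᵢ | A·ȳᵢ
plate | 33600.00 | 105.00 | 80.00 | 3528000.00 | 2688000.00
hole | -2827.43 | 117.00 | 61.00 | -330809.71 | -172473.44
Σ | 30772.57 |  |  | 3197190.29 | 2515526.56
x̄ = 3197190.29 / 30772.57 = 103.90 mm
ȳ = 2515526.56 / 30772.57 = 81.75 mm

x̄ = 103.90 mm, ȳ = 81.75 mm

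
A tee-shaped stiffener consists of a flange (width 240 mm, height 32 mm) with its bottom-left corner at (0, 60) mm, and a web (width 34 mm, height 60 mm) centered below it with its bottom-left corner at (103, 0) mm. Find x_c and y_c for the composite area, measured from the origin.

web: A = 34 × 60 = 2040.00, centroid at (120.00, 30.00).
flange: A = 240 × 32 = 7680.00, centroid at (120.00, 76.00).
ΣA = 9720.00 mm²
ΣAx_c = (2040.00)(120.00) + (7680.00)(120.00) = 1166400.00 mm³
ΣAy_c = (2040.00)(30.00) + (7680.00)(76.00) = 644880.00 mm³
x_c = 1166400.00 / 9720.00 = 120.00 mm
y_c = 644880.00 / 9720.00 = 66.35 mm

x_c = 120.00 mm, y_c = 66.35 mm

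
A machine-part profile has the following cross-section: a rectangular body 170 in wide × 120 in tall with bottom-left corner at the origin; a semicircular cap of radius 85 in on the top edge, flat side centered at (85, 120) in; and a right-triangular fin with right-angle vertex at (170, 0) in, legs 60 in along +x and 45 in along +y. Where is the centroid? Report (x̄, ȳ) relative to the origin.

x̄ = 89.28 in, ȳ = 91.11 in

Part | A | x̄ᵢ | ȳᵢ | A·x̄ᵢ | A·ȳᵢ
rectangular body | 20400.00 | 85.00 | 60.00 | 1734000.00 | 1224000.00
semicircular top | 11349.00 | 85.00 | 156.08 | 964665.29 | 1771297.08
triangular fin | 1350.00 | 190.00 | 15.00 | 256500.00 | 20250.00
Σ | 33099.00 |  |  | 2955165.29 | 3015547.08
x̄ = 2955165.29 / 33099.00 = 89.28 in
ȳ = 3015547.08 / 33099.00 = 91.11 in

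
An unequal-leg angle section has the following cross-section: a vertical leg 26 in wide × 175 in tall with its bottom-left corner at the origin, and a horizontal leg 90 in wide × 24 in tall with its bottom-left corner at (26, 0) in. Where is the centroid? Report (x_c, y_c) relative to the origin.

Part | A | x̄ᵢ | ȳᵢ | A·x̄ᵢ | A·ȳᵢ
vertical leg | 4550.00 | 13.00 | 87.50 | 59150.00 | 398125.00
horizontal leg | 2160.00 | 71.00 | 12.00 | 153360.00 | 25920.00
Σ | 6710.00 |  |  | 212510.00 | 424045.00
x_c = 212510.00 / 6710.00 = 31.67 in
y_c = 424045.00 / 6710.00 = 63.20 in

x_c = 31.67 in, y_c = 63.20 in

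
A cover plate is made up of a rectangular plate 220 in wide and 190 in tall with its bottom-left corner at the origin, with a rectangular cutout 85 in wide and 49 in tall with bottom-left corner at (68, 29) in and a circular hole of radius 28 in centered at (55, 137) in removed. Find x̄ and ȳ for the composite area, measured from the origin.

plate: A = 220 × 190 = 41800.00, centroid at (110.00, 95.00).
hole 1: A = −(85 × 49) = -4165.00, centroid at (110.50, 53.50).
hole 2: A = −π·28² = -2463.01, centroid at (55.00, 137.00).
ΣA = 35171.99 in²
ΣAx̄ = (41800.00)(110.00) + (-4165.00)(110.50) + (-2463.01)(55.00) = 4002302.02 in³
ΣAȳ = (41800.00)(95.00) + (-4165.00)(53.50) + (-2463.01)(137.00) = 3410740.32 in³
x̄ = 4002302.02 / 35171.99 = 113.79 in
ȳ = 3410740.32 / 35171.99 = 96.97 in

x̄ = 113.79 in, ȳ = 96.97 in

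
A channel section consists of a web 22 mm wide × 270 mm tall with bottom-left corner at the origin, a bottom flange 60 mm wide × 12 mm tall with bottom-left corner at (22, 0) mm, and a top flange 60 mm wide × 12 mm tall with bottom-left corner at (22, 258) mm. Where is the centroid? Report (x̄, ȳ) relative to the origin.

web: A = 22 × 270 = 5940.00, centroid at (11.00, 135.00).
bottom flange: A = 60 × 12 = 720.00, centroid at (52.00, 6.00).
top flange: A = 60 × 12 = 720.00, centroid at (52.00, 264.00).
ΣA = 7380.00 mm²
ΣAx̄ = (5940.00)(11.00) + (720.00)(52.00) + (720.00)(52.00) = 140220.00 mm³
ΣAȳ = (5940.00)(135.00) + (720.00)(6.00) + (720.00)(264.00) = 996300.00 mm³
x̄ = 140220.00 / 7380.00 = 19.00 mm
ȳ = 996300.00 / 7380.00 = 135.00 mm

x̄ = 19.00 mm, ȳ = 135.00 mm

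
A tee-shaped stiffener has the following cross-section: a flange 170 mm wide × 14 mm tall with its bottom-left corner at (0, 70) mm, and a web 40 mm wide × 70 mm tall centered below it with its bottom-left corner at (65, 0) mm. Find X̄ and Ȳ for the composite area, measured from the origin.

web: A = 40 × 70 = 2800.00, centroid at (85.00, 35.00).
flange: A = 170 × 14 = 2380.00, centroid at (85.00, 77.00).
ΣA = 5180.00 mm²
ΣAX̄ = (2800.00)(85.00) + (2380.00)(85.00) = 440300.00 mm³
ΣAȲ = (2800.00)(35.00) + (2380.00)(77.00) = 281260.00 mm³
X̄ = 440300.00 / 5180.00 = 85.00 mm
Ȳ = 281260.00 / 5180.00 = 54.30 mm

X̄ = 85.00 mm, Ȳ = 54.30 mm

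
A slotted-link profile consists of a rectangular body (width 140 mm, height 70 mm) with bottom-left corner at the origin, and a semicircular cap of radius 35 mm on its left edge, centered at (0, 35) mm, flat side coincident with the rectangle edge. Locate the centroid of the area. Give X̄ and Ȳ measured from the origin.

X̄ = 56.07 mm, Ȳ = 35.00 mm

rectangular body: A = 140 × 70 = 9800.00, centroid at (70.00, 35.00).
semicircular end: A = ½π·35² = 1924.23, centroid at (-14.85, 35.00).
ΣA = 11724.23 mm²
ΣAX̄ = (9800.00)(70.00) + (1924.23)(-14.85) = 657416.67 mm³
ΣAȲ = (9800.00)(35.00) + (1924.23)(35.00) = 410347.89 mm³
X̄ = 657416.67 / 11724.23 = 56.07 mm
Ȳ = 410347.89 / 11724.23 = 35.00 mm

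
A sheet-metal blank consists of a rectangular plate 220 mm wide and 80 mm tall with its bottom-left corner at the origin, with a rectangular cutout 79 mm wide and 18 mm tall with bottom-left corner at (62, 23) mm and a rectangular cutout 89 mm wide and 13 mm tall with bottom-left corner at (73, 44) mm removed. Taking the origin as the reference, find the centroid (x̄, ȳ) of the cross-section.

x̄ = 110.23 mm, ȳ = 39.95 mm

Part | A | x̄ᵢ | ȳᵢ | A·x̄ᵢ | A·ȳᵢ
plate | 17600.00 | 110.00 | 40.00 | 1936000.00 | 704000.00
hole 1 | -1422.00 | 101.50 | 32.00 | -144333.00 | -45504.00
hole 2 | -1157.00 | 117.50 | 50.50 | -135947.50 | -58428.50
Σ | 15021.00 |  |  | 1655719.50 | 600067.50
x̄ = 1655719.50 / 15021.00 = 110.23 mm
ȳ = 600067.50 / 15021.00 = 39.95 mm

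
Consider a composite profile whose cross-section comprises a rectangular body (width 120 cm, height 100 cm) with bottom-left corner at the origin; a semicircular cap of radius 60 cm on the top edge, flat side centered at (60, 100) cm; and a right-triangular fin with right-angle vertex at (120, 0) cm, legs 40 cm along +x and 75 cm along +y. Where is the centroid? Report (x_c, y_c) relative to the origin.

x_c = 65.74 cm, y_c = 70.32 cm

rectangular body: A = 120 × 100 = 12000.00, centroid at (60.00, 50.00).
semicircular top: A = ½π·60² = 5654.87, centroid at (60.00, 125.46).
triangular fin: A = ½·40·75 = 1500.00, centroid at (133.33, 25.00).
ΣA = 19154.87 cm²
ΣAx_c = (12000.00)(60.00) + (5654.87)(60.00) + (1500.00)(133.33) = 1259292.01 cm³
ΣAy_c = (12000.00)(50.00) + (5654.87)(125.46) + (1500.00)(25.00) = 1346986.68 cm³
x_c = 1259292.01 / 19154.87 = 65.74 cm
y_c = 1346986.68 / 19154.87 = 70.32 cm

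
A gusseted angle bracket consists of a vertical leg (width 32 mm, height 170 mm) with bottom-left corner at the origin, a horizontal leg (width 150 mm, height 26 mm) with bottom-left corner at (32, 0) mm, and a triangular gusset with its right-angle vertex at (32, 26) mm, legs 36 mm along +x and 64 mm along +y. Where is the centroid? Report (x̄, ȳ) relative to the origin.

vertical leg: A = 32 × 170 = 5440.00, centroid at (16.00, 85.00).
horizontal leg: A = 150 × 26 = 3900.00, centroid at (107.00, 13.00).
gusset: A = ½·36·64 = 1152.00, centroid at (44.00, 47.33).
ΣA = 10492.00 mm², ΣAx̄ = 555028.00 mm³, ΣAȳ = 567628.00 mm³.
x̄ = 555028.00/10492.00 = 52.90 mm; ȳ = 567628.00/10492.00 = 54.10 mm.

x̄ = 52.90 mm, ȳ = 54.10 mm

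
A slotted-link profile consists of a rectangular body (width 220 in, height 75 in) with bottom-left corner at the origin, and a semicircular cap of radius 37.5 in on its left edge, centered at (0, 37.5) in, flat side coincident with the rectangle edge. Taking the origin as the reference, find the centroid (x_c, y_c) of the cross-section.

x_c = 95.13 in, y_c = 37.50 in

rectangular body: A = 220 × 75 = 16500.00, centroid at (110.00, 37.50).
semicircular end: A = ½π·37.5² = 2208.93, centroid at (-15.92, 37.50).
ΣA = 18708.93 in², ΣAx_c = 1779843.75 in³, ΣAy_c = 701584.96 in³.
x_c = 1779843.75/18708.93 = 95.13 in; y_c = 701584.96/18708.93 = 37.50 in.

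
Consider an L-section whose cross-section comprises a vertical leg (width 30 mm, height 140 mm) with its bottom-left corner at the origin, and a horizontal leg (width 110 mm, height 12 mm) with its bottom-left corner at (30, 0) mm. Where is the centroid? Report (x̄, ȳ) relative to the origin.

x̄ = 31.74 mm, ȳ = 54.70 mm

Part | A | x̄ᵢ | ȳᵢ | A·x̄ᵢ | A·ȳᵢ
vertical leg | 4200.00 | 15.00 | 70.00 | 63000.00 | 294000.00
horizontal leg | 1320.00 | 85.00 | 6.00 | 112200.00 | 7920.00
Σ | 5520.00 |  |  | 175200.00 | 301920.00
x̄ = 175200.00 / 5520.00 = 31.74 mm
ȳ = 301920.00 / 5520.00 = 54.70 mm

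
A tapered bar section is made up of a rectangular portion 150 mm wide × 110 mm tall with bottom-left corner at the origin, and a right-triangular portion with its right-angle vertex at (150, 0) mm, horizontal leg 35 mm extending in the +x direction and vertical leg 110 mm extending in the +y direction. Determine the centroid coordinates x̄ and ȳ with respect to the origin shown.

x̄ = 84.05 mm, ȳ = 53.08 mm

Part | A | x̄ᵢ | ȳᵢ | A·x̄ᵢ | A·ȳᵢ
rectangular portion | 16500.00 | 75.00 | 55.00 | 1237500.00 | 907500.00
triangular portion | 1925.00 | 161.67 | 36.67 | 311208.33 | 70583.33
Σ | 18425.00 |  |  | 1548708.33 | 978083.33
x̄ = 1548708.33 / 18425.00 = 84.05 mm
ȳ = 978083.33 / 18425.00 = 53.08 mm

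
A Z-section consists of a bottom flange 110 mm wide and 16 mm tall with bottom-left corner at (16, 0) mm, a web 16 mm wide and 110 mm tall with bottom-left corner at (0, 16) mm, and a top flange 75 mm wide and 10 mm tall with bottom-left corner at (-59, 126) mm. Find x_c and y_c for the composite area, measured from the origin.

x_c = 28.79 mm, y_c = 55.57 mm

bottom flange: A = 110 × 16 = 1760.00, centroid at (71.00, 8.00).
web: A = 16 × 110 = 1760.00, centroid at (8.00, 71.00).
top flange: A = 75 × 10 = 750.00, centroid at (-21.50, 131.00).
ΣA = 4270.00 mm², ΣAx_c = 122915.00 mm³, ΣAy_c = 237290.00 mm³.
x_c = 122915.00/4270.00 = 28.79 mm; y_c = 237290.00/4270.00 = 55.57 mm.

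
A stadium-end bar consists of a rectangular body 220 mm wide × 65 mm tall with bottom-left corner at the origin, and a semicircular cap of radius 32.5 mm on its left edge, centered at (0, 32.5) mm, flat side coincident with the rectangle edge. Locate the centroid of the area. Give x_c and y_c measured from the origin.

rectangular body: A = 220 × 65 = 14300.00, centroid at (110.00, 32.50).
semicircular end: A = ½π·32.5² = 1659.15, centroid at (-13.79, 32.50).
ΣA = 15959.15 mm²
ΣAx_c = (14300.00)(110.00) + (1659.15)(-13.79) = 1550114.58 mm³
ΣAy_c = (14300.00)(32.50) + (1659.15)(32.50) = 518672.49 mm³
x_c = 1550114.58 / 15959.15 = 97.13 mm
y_c = 518672.49 / 15959.15 = 32.50 mm

x_c = 97.13 mm, y_c = 32.50 mm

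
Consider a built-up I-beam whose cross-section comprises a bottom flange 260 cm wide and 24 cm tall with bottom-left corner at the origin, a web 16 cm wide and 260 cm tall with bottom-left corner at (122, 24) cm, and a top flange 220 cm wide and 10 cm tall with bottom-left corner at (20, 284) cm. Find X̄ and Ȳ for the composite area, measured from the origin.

X̄ = 130.00 cm, Ȳ = 107.25 cm

bottom flange: A = 260 × 24 = 6240.00, centroid at (130.00, 12.00).
web: A = 16 × 260 = 4160.00, centroid at (130.00, 154.00).
top flange: A = 220 × 10 = 2200.00, centroid at (130.00, 289.00).
ΣA = 12600.00 cm²
ΣAX̄ = (6240.00)(130.00) + (4160.00)(130.00) + (2200.00)(130.00) = 1638000.00 cm³
ΣAȲ = (6240.00)(12.00) + (4160.00)(154.00) + (2200.00)(289.00) = 1351320.00 cm³
X̄ = 1638000.00 / 12600.00 = 130.00 cm
Ȳ = 1351320.00 / 12600.00 = 107.25 cm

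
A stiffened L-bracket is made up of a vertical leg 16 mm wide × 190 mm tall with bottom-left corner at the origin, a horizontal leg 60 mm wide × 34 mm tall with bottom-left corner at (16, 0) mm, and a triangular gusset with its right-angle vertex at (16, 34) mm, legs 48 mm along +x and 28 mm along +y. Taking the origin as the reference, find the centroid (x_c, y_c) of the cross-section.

x_c = 24.28 mm, y_c = 61.30 mm

vertical leg: A = 16 × 190 = 3040.00, centroid at (8.00, 95.00).
horizontal leg: A = 60 × 34 = 2040.00, centroid at (46.00, 17.00).
gusset: A = ½·48·28 = 672.00, centroid at (32.00, 43.33).
ΣA = 5752.00 mm²
ΣAx_c = (3040.00)(8.00) + (2040.00)(46.00) + (672.00)(32.00) = 139664.00 mm³
ΣAy_c = (3040.00)(95.00) + (2040.00)(17.00) + (672.00)(43.33) = 352600.00 mm³
x_c = 139664.00 / 5752.00 = 24.28 mm
y_c = 352600.00 / 5752.00 = 61.30 mm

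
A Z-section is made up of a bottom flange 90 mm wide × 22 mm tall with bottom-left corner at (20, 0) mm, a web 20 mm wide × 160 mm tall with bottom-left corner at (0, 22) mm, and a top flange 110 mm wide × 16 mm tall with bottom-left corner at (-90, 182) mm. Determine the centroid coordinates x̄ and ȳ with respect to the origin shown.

bottom flange: A = 90 × 22 = 1980.00, centroid at (65.00, 11.00).
web: A = 20 × 160 = 3200.00, centroid at (10.00, 102.00).
top flange: A = 110 × 16 = 1760.00, centroid at (-35.00, 190.00).
ΣA = 6940.00 mm²
ΣAx̄ = (1980.00)(65.00) + (3200.00)(10.00) + (1760.00)(-35.00) = 99100.00 mm³
ΣAȳ = (1980.00)(11.00) + (3200.00)(102.00) + (1760.00)(190.00) = 682580.00 mm³
x̄ = 99100.00 / 6940.00 = 14.28 mm
ȳ = 682580.00 / 6940.00 = 98.35 mm

x̄ = 14.28 mm, ȳ = 98.35 mm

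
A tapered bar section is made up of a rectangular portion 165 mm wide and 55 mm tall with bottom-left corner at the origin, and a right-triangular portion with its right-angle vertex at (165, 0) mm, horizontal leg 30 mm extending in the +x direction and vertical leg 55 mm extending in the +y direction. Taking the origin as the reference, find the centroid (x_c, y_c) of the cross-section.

Part | A | x̄ᵢ | ȳᵢ | A·x̄ᵢ | A·ȳᵢ
rectangular portion | 9075.00 | 82.50 | 27.50 | 748687.50 | 249562.50
triangular portion | 825.00 | 175.00 | 18.33 | 144375.00 | 15125.00
Σ | 9900.00 |  |  | 893062.50 | 264687.50
x_c = 893062.50 / 9900.00 = 90.21 mm
y_c = 264687.50 / 9900.00 = 26.74 mm

x_c = 90.21 mm, y_c = 26.74 mm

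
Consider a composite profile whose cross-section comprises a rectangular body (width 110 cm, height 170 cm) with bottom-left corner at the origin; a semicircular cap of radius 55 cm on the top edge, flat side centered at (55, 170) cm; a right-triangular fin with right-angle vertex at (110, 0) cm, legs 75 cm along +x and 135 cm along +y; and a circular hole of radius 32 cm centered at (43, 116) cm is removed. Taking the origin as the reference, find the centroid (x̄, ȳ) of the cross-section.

Part | A | x̄ᵢ | ȳᵢ | A·x̄ᵢ | A·ȳᵢ
rectangular body | 18700.00 | 55.00 | 85.00 | 1028500.00 | 1589500.00
semicircular top | 4751.66 | 55.00 | 193.34 | 261341.24 | 918698.68
triangular fin | 5062.50 | 135.00 | 45.00 | 683437.50 | 227812.50
hole | -3216.99 | 43.00 | 116.00 | -138330.61 | -373170.94
Σ | 25297.17 |  |  | 1834948.13 | 2362840.24
x̄ = 1834948.13 / 25297.17 = 72.54 cm
ȳ = 2362840.24 / 25297.17 = 93.40 cm

x̄ = 72.54 cm, ȳ = 93.40 cm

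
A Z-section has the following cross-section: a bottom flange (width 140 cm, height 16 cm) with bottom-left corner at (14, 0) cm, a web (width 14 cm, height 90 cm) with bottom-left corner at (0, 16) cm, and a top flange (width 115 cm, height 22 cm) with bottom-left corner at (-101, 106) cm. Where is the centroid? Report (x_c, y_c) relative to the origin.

Part | A | x̄ᵢ | ȳᵢ | A·x̄ᵢ | A·ȳᵢ
bottom flange | 2240.00 | 84.00 | 8.00 | 188160.00 | 17920.00
web | 1260.00 | 7.00 | 61.00 | 8820.00 | 76860.00
top flange | 2530.00 | -43.50 | 117.00 | -110055.00 | 296010.00
Σ | 6030.00 |  |  | 86925.00 | 390790.00
x_c = 86925.00 / 6030.00 = 14.42 cm
y_c = 390790.00 / 6030.00 = 64.81 cm

x_c = 14.42 cm, y_c = 64.81 cm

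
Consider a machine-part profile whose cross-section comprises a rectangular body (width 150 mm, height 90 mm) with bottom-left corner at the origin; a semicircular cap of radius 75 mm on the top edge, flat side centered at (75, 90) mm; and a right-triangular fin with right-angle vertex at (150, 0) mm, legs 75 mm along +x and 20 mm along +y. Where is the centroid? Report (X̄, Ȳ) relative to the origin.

rectangular body: A = 150 × 90 = 13500.00, centroid at (75.00, 45.00).
semicircular top: A = ½π·75² = 8835.73, centroid at (75.00, 121.83).
triangular fin: A = ½·75·20 = 750.00, centroid at (175.00, 6.67).
ΣA = 23085.73 mm², ΣAX̄ = 1806429.70 mm³, ΣAȲ = 1688965.64 mm³.
X̄ = 1806429.70/23085.73 = 78.25 mm; Ȳ = 1688965.64/23085.73 = 73.16 mm.

X̄ = 78.25 mm, Ȳ = 73.16 mm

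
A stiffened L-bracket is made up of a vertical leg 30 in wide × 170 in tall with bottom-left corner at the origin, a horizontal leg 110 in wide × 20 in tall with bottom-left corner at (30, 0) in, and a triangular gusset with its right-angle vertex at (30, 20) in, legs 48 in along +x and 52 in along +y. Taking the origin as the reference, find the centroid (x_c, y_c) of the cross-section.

x_c = 37.54 in, y_c = 58.74 in

vertical leg: A = 30 × 170 = 5100.00, centroid at (15.00, 85.00).
horizontal leg: A = 110 × 20 = 2200.00, centroid at (85.00, 10.00).
gusset: A = ½·48·52 = 1248.00, centroid at (46.00, 37.33).
ΣA = 8548.00 in²
ΣAx_c = (5100.00)(15.00) + (2200.00)(85.00) + (1248.00)(46.00) = 320908.00 in³
ΣAy_c = (5100.00)(85.00) + (2200.00)(10.00) + (1248.00)(37.33) = 502092.00 in³
x_c = 320908.00 / 8548.00 = 37.54 in
y_c = 502092.00 / 8548.00 = 58.74 in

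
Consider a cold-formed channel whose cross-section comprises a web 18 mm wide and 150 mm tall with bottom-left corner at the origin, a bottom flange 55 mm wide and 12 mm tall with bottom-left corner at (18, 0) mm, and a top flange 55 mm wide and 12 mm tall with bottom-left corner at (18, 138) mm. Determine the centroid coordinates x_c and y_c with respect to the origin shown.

web: A = 18 × 150 = 2700.00, centroid at (9.00, 75.00).
bottom flange: A = 55 × 12 = 660.00, centroid at (45.50, 6.00).
top flange: A = 55 × 12 = 660.00, centroid at (45.50, 144.00).
ΣA = 4020.00 mm²
ΣAx_c = (2700.00)(9.00) + (660.00)(45.50) + (660.00)(45.50) = 84360.00 mm³
ΣAy_c = (2700.00)(75.00) + (660.00)(6.00) + (660.00)(144.00) = 301500.00 mm³
x_c = 84360.00 / 4020.00 = 20.99 mm
y_c = 301500.00 / 4020.00 = 75.00 mm

x_c = 20.99 mm, y_c = 75.00 mm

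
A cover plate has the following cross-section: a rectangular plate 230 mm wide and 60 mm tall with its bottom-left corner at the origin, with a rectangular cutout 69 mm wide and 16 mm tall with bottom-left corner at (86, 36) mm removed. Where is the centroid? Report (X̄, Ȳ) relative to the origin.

X̄ = 114.52 mm, Ȳ = 28.78 mm

plate: A = 230 × 60 = 13800.00, centroid at (115.00, 30.00).
hole: A = −(69 × 16) = -1104.00, centroid at (120.50, 44.00).
ΣA = 12696.00 mm², ΣAX̄ = 1453968.00 mm³, ΣAȲ = 365424.00 mm³.
X̄ = 1453968.00/12696.00 = 114.52 mm; Ȳ = 365424.00/12696.00 = 28.78 mm.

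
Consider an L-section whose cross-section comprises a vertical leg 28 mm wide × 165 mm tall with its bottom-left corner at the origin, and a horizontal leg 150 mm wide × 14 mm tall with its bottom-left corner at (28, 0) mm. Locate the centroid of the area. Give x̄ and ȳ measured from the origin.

x̄ = 41.81 mm, ȳ = 58.91 mm

Part | A | x̄ᵢ | ȳᵢ | A·x̄ᵢ | A·ȳᵢ
vertical leg | 4620.00 | 14.00 | 82.50 | 64680.00 | 381150.00
horizontal leg | 2100.00 | 103.00 | 7.00 | 216300.00 | 14700.00
Σ | 6720.00 |  |  | 280980.00 | 395850.00
x̄ = 280980.00 / 6720.00 = 41.81 mm
ȳ = 395850.00 / 6720.00 = 58.91 mm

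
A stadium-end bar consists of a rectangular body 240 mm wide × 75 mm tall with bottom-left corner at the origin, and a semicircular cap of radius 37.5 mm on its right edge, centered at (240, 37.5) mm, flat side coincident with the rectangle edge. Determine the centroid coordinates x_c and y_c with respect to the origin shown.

rectangular body: A = 240 × 75 = 18000.00, centroid at (120.00, 37.50).
semicircular end: A = ½π·37.5² = 2208.93, centroid at (255.92, 37.50).
ΣA = 20208.93 mm², ΣAx_c = 2725300.01 mm³, ΣAy_c = 757834.96 mm³.
x_c = 2725300.01/20208.93 = 134.86 mm; y_c = 757834.96/20208.93 = 37.50 mm.

x_c = 134.86 mm, y_c = 37.50 mm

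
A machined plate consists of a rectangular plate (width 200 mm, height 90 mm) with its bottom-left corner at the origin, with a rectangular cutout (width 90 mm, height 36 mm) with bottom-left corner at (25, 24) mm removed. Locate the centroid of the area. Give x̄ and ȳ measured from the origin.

plate: A = 200 × 90 = 18000.00, centroid at (100.00, 45.00).
hole: A = −(90 × 36) = -3240.00, centroid at (70.00, 42.00).
ΣA = 14760.00 mm², ΣAx̄ = 1573200.00 mm³, ΣAȳ = 673920.00 mm³.
x̄ = 1573200.00/14760.00 = 106.59 mm; ȳ = 673920.00/14760.00 = 45.66 mm.

x̄ = 106.59 mm, ȳ = 45.66 mm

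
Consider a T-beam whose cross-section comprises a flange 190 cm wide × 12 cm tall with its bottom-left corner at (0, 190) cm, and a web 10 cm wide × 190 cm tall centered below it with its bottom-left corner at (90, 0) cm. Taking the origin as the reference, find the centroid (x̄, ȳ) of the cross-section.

Part | A | x̄ᵢ | ȳᵢ | A·x̄ᵢ | A·ȳᵢ
web | 1900.00 | 95.00 | 95.00 | 180500.00 | 180500.00
flange | 2280.00 | 95.00 | 196.00 | 216600.00 | 446880.00
Σ | 4180.00 |  |  | 397100.00 | 627380.00
x̄ = 397100.00 / 4180.00 = 95.00 cm
ȳ = 627380.00 / 4180.00 = 150.09 cm

x̄ = 95.00 cm, ȳ = 150.09 cm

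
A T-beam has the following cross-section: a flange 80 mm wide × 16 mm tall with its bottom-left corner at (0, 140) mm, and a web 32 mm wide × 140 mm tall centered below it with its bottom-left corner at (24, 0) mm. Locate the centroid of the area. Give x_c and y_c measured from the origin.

web: A = 32 × 140 = 4480.00, centroid at (40.00, 70.00).
flange: A = 80 × 16 = 1280.00, centroid at (40.00, 148.00).
ΣA = 5760.00 mm²
ΣAx_c = (4480.00)(40.00) + (1280.00)(40.00) = 230400.00 mm³
ΣAy_c = (4480.00)(70.00) + (1280.00)(148.00) = 503040.00 mm³
x_c = 230400.00 / 5760.00 = 40.00 mm
y_c = 503040.00 / 5760.00 = 87.33 mm

x_c = 40.00 mm, y_c = 87.33 mm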